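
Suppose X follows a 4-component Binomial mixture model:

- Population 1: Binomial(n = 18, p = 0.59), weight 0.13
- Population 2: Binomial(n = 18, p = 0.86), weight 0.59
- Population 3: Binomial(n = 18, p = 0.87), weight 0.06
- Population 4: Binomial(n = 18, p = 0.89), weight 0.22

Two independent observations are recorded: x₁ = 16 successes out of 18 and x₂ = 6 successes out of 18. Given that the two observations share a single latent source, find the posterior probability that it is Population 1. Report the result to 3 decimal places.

0.994

The responsibility of component k is π_k f_k(x) divided by Σ_j π_j f_j(x).
Since both observations come from the same component, the likelihood for component k is f_k(x₁)·f_k(x₂).
  p_1 = [C(18,16)·0.59^16·0.41^2 = 153·0.000215592·0.1681 = 0.00554487] × [0.0176681] = 9.79673e-05
  p_2 = [C(18,16)·0.86^16·0.14^2 = 153·0.0895314·0.0196 = 0.268487] × [4.25793e-07] = 1.1432e-07
  p_3 = [C(18,16)·0.87^16·0.13^2 = 153·0.107723·0.0169 = 0.278539] × [1.87546e-07] = 5.22388e-08
  p_4 = [C(18,16)·0.89^16·0.11^2 = 153·0.154967·0.0121 = 0.286891] × [2.8955e-08] = 8.30693e-09
Unnormalised posteriors:
  π_1·p_1 = 0.13 × 9.79673e-05 = 1.27358e-05
  π_2·p_2 = 0.59 × 1.1432e-07 = 6.74487e-08
  π_3·p_3 = 0.06 × 5.22388e-08 = 3.13433e-09
  π_4·p_4 = 0.22 × 8.30693e-09 = 1.82753e-09
Marginal: 1.27358e-05 + 6.74487e-08 + 3.13433e-09 + 1.82753e-09 = 1.28082e-05
P(Population 1 | x₁, x₂) ≈ 0.994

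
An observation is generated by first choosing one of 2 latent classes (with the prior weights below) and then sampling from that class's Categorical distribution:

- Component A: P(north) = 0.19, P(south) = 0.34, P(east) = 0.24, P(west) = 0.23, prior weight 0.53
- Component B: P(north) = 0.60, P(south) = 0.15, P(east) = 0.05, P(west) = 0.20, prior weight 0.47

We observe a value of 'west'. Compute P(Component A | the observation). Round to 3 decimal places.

Posterior ∝ prior × likelihood, so P(k | x) ∝ P(Z=k) f_k(x); normalise over all components.
Component likelihoods at x = 'west':
  f_A = 0.23
  f_B = 0.2
Unnormalised posteriors:
  P(Z=A)·f_A = 0.53 × 0.23 = 0.1219
  P(Z=B)·f_B = 0.47 × 0.2 = 0.094
Normaliser: 0.1219 + 0.094 = 0.2159
P(Component A | data) ≈ 0.565

0.565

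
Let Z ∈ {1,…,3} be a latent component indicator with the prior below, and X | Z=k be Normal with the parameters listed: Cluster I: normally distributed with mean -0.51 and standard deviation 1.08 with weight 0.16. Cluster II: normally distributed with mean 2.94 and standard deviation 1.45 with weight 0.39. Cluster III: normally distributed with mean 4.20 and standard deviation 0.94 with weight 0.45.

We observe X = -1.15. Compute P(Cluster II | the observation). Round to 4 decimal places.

P(component k | x) = π_k·f_k(x) / marginal(x), where marginal(x) = Σ_j π_j·f_j(x).
Component likelihoods at x = -1.15:
  f_I = (1/(1.08·√(2π)))·exp(−(-1.15−-0.51)²/(2·1.08²)) = 0.369391·exp(-0.17558) = 0.309907
  f_II = (1/(1.45·√(2π)))·exp(−(-1.15−2.94)²/(2·1.45²)) = 0.275133·exp(-3.97815) = 0.00515057
  f_III = (1/(0.94·√(2π)))·exp(−(-1.15−4.20)²/(2·0.94²)) = 0.424407·exp(-16.19653) = 3.92392e-08
Multiply by the mixture weights:
  π_I·f_I = 0.16 × 0.309907 = 0.0495851
  π_II·f_II = 0.39 × 0.00515057 = 0.00200872
  π_III·f_III = 0.45 × 3.92392e-08 = 1.76577e-08
Sum: 0.0495851 + 0.00200872 + 1.76577e-08 = 0.0515939
So the posterior for Cluster II is 0.00200872 / 0.0515939 ≈ 0.0389.

0.0389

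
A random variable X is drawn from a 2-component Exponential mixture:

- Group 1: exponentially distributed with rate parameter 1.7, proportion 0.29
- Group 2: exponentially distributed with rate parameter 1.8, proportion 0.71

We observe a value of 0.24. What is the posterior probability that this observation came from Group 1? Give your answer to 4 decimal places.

Apply Bayes' rule: the posterior for each component is proportional to its prior times its likelihood at x.
Evaluate each component's likelihood at the observed value:
  L_1 = 1.13046
  L_2 = 1.16858
Weight by the priors:
  w_1·L_1 = 0.29 × 1.13046 = 0.327835
  w_2·L_2 = 0.71 × 1.16858 = 0.82969
Denominator: 0.327835 + 0.82969 = 1.15752
Responsibility of Group 1: 0.327835 / 1.15752 ≈ 0.2832

0.2832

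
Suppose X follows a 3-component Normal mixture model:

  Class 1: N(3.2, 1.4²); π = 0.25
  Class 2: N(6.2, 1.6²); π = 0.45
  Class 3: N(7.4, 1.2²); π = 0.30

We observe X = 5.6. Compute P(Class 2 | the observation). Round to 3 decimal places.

P(component k | x) = w_k·f_k(x) / marginal(x), where marginal(x) = Σ_j w_j·f_j(x).
Evaluate each component's likelihood at the observed value:
  L_1 = (1/(1.4·√(2π)))·exp(−(5.6−3.2)²/(2·1.4²)) = 0.284959·exp(-1.46939) = 0.0655594
  L_2 = (1/(1.6·√(2π)))·exp(−(5.6−6.2)²/(2·1.6²)) = 0.249339·exp(-0.07031) = 0.232409
  L_3 = (1/(1.2·√(2π)))·exp(−(5.6−7.4)²/(2·1.2²)) = 0.332452·exp(-1.12500) = 0.107931
Weight by the priors:
  w_1·L_1 = 0.25 × 0.0655594 = 0.0163899
  w_2·L_2 = 0.45 × 0.232409 = 0.104584
  w_3·L_3 = 0.30 × 0.107931 = 0.0323794
Sum: 0.0163899 + 0.104584 + 0.0323794 = 0.153353
P(Class 2 | the observation) ≈ 0.682

0.682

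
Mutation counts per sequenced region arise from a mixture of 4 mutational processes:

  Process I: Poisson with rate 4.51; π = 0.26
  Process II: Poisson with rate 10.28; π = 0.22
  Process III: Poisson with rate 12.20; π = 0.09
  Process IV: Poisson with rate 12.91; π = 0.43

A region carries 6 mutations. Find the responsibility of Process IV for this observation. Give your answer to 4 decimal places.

By Bayes' theorem, P(k | x) = w_k f_k(x) / Σ_j w_j f_j(x).
Component likelihoods at x = 6 mutations:
  L_I = e^(−4.51)·4.51^6/6! = 0.128546
  L_II = e^(−10.28)·10.28^6/6! = 0.0562444
  L_III = e^(−12.20)·12.20^6/6! = 0.0230374
  L_IV = e^(−12.91)·12.91^6/6! = 0.0159032
Unnormalised posteriors:
  w_I·L_I = 0.26 × 0.128546 = 0.033422
  w_II·L_II = 0.22 × 0.0562444 = 0.0123738
  w_III·L_III = 0.09 × 0.0230374 = 0.00207337
  w_IV·L_IV = 0.43 × 0.0159032 = 0.00683836
Marginal: 0.033422 + 0.0123738 + 0.00207337 + 0.00683836 = 0.0547074
Responsibility of Process IV: 0.00683836 / 0.0547074 ≈ 0.1250

0.1250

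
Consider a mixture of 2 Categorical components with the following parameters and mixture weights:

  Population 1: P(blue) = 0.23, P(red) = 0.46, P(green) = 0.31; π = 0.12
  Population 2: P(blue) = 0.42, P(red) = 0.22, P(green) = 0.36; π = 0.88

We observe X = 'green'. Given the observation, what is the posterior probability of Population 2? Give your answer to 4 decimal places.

Apply Bayes' rule: the posterior for each component is proportional to its prior times its likelihood at x.
Component likelihoods at x = 'green':
  f_1 = 0.31
  f_2 = 0.36
Prior × likelihood for each component:
  w_1·f_1 = 0.12 × 0.31 = 0.0372
  w_2·f_2 = 0.88 × 0.36 = 0.3168
Marginal: 0.0372 + 0.3168 = 0.354
So the posterior for Population 2 is 0.3168 / 0.354 ≈ 0.8949.

0.8949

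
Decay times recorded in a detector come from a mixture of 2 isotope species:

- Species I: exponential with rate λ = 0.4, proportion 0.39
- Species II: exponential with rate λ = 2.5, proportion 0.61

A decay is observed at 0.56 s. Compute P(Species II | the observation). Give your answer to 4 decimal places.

0.7510

By Bayes' theorem, P(k | x) = π_k f_k(x) / Σ_j π_j f_j(x).
Evaluate each component's likelihood at the observed value:
  p_I = 0.4·e^(−0.4·0.56) = 0.4·e^(−0.2240) = 0.319726
  p_II = 2.5·e^(−2.5·0.56) = 2.5·e^(−1.4000) = 0.616492
Multiply by the mixture weights:
  π_I·p_I = 0.39 × 0.319726 = 0.124693
  π_II·p_II = 0.61 × 0.616492 = 0.37606
Denominator: 0.124693 + 0.37606 = 0.500754
So the posterior for Species II is 0.37606 / 0.500754 ≈ 0.7510.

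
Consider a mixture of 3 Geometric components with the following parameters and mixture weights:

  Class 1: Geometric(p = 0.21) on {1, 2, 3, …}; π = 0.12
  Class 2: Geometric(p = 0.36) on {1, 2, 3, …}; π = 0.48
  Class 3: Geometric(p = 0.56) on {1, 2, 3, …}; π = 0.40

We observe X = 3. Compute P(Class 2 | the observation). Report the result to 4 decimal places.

0.5450

Posterior ∝ prior × likelihood, so P(k | x) ∝ w_k f_k(x); normalise over all components.
Geometric probabilities:
  L_1 = 0.131061
  L_2 = 0.147456
  L_3 = 0.108416
Unnormalised posteriors:
  w_1·L_1 = 0.12 × 0.131061 = 0.0157273
  w_2·L_2 = 0.48 × 0.147456 = 0.0707789
  w_3·L_3 = 0.40 × 0.108416 = 0.0433664
Denominator: 0.0157273 + 0.0707789 + 0.0433664 = 0.129873
Responsibility of Class 2: 0.0707789 / 0.129873 ≈ 0.5450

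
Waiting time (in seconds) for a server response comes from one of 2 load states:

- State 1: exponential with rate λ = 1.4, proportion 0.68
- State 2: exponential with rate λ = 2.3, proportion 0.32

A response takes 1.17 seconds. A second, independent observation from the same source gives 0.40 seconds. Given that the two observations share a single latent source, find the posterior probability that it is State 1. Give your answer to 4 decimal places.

P(component k | x) = w_k·f_k(x) / marginal(x), where marginal(x) = Σ_j w_j·f_j(x).
Since both observations come from the same component, the likelihood for component k is f_k(x₁)·f_k(x₂).
  p_1 = [0.272116] × [0.799693] = 0.217609
  p_2 = [0.15597] × [0.916594] = 0.142961
Unnormalised posteriors:
  w_1·p_1 = 0.68 × 0.217609 = 0.147974
  w_2·p_2 = 0.32 × 0.142961 = 0.0457476
Denominator: 0.147974 + 0.0457476 = 0.193722
P(State 1 | x₁,x₂) ≈ 0.7638

0.7638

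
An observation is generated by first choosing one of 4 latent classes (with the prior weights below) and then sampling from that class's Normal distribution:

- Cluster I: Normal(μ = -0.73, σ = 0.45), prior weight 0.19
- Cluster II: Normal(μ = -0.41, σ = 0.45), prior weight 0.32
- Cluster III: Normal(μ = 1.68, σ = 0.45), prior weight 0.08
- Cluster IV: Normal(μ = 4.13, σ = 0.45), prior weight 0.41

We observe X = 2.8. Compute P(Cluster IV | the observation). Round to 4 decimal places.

0.5900

The responsibility of component k is π_k f_k(x) divided by Σ_j π_j f_j(x).
Normal densities:
  f_I = 3.85013e-14
  f_II = 7.9119e-12
  f_III = 0.0400465
  f_IV = 0.0112422
Prior × likelihood for each component:
  π_I·f_I = 0.19 × 3.85013e-14 = 7.31524e-15
  π_II·f_II = 0.32 × 7.9119e-12 = 2.53181e-12
  π_III·f_III = 0.08 × 0.0400465 = 0.00320372
  π_IV·f_IV = 0.41 × 0.0112422 = 0.00460928
Marginal: 7.31524e-15 + 2.53181e-12 + 0.00320372 + 0.00460928 = 0.007813
Responsibility of Cluster IV: 0.00460928 / 0.007813 ≈ 0.5900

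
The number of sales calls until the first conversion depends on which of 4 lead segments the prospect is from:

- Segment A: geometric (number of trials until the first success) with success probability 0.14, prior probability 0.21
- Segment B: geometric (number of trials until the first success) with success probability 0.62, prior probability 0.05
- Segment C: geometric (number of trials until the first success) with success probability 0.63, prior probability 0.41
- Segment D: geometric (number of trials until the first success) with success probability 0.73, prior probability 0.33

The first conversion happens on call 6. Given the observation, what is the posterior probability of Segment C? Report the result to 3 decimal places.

By Bayes' theorem, P(k | x) = π_k f_k(x) / Σ_j π_j f_j(x).
Evaluate each component's likelihood at the observed value:
  f_A = 0.0658598
  f_B = 0.00491258
  f_C = 0.00436867
  f_D = 0.00104747
Weight by the priors:
  π_A·f_A = 0.21 × 0.0658598 = 0.0138306
  π_B·f_B = 0.05 × 0.00491258 = 0.000245629
  π_C·f_C = 0.41 × 0.00436867 = 0.00179115
  π_D·f_D = 0.33 × 0.00104747 = 0.000345665
Denominator: 0.0138306 + 0.000245629 + 0.00179115 + 0.000345665 = 0.016213
P(Segment C | the observation) ≈ 0.110

0.110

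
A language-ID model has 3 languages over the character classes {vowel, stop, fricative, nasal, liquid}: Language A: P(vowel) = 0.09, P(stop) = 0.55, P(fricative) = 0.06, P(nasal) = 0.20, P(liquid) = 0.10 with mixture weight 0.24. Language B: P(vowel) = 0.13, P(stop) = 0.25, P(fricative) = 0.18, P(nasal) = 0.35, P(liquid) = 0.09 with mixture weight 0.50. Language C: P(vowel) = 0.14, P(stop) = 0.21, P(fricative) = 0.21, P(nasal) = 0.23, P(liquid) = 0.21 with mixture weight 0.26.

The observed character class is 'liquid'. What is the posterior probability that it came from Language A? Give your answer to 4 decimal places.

0.1942

P(component k | x) = P(Z=k)·f_k(x) / marginal(x), where marginal(x) = Σ_j P(Z=j)·f_j(x).
Evaluate each component's likelihood at the observed value:
  p_A = P(liquid | comp) = 0.10
  p_B = P(liquid | comp) = 0.09
  p_C = P(liquid | comp) = 0.21
Prior × likelihood for each component:
  P(Z=A)·p_A = 0.24 × 0.1 = 0.024
  P(Z=B)·p_B = 0.50 × 0.09 = 0.045
  P(Z=C)·p_C = 0.26 × 0.21 = 0.0546
Evidence: 0.024 + 0.045 + 0.0546 = 0.1236
So the posterior for Language A is 0.024 / 0.1236 ≈ 0.1942.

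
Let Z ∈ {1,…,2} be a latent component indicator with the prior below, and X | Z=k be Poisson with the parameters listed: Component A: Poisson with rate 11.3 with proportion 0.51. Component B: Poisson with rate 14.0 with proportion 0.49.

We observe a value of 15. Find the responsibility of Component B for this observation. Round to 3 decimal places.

0.616

Posterior ∝ prior × likelihood, so P(k | x) ∝ P(Z=k) f_k(x); normalise over all components.
Evaluate each component's likelihood at the observed value:
  p_A = 0.0591765
  p_B = 0.0989232
Unnormalised posteriors:
  P(Z=A)·p_A = 0.51 × 0.0591765 = 0.03018
  P(Z=B)·p_B = 0.49 × 0.0989232 = 0.0484724
Marginal: 0.03018 + 0.0484724 = 0.0786524
Responsibility of Component B: 0.0484724 / 0.0786524 ≈ 0.616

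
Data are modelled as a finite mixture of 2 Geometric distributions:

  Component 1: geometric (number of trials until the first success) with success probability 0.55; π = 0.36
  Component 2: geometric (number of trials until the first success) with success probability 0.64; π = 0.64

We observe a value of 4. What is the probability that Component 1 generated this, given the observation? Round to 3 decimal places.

By Bayes' theorem, P(k | x) = π_k f_k(x) / Σ_j π_j f_j(x).
Geometric probabilities:
  p_1 = 0.55·(1−0.55)^3 = 0.55·0.091125 = 0.0501187
  p_2 = 0.64·(1−0.64)^3 = 0.64·0.046656 = 0.0298598
Unnormalised posteriors:
  π_1·p_1 = 0.36 × 0.0501187 = 0.0180427
  π_2·p_2 = 0.64 × 0.0298598 = 0.0191103
Normaliser: 0.0180427 + 0.0191103 = 0.037153
P(Component 1 | the observation) = 0.0180427 / 0.037153 ≈ 0.486

0.486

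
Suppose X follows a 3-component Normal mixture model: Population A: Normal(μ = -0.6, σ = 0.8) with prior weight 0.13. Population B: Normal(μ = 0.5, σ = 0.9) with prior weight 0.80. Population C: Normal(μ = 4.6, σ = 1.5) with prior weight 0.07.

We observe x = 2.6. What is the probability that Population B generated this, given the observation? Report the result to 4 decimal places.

0.7523

By Bayes' theorem, P(k | x) = P(Z=k) f_k(x) / Σ_j P(Z=j) f_j(x).
Normal densities:
  L_A = (1/(0.8·√(2π)))·exp(−(2.6−-0.6)²/(2·0.8²)) = 0.498678·exp(-8.00000) = 0.000167288
  L_B = (1/(0.9·√(2π)))·exp(−(2.6−0.5)²/(2·0.9²)) = 0.443269·exp(-2.72222) = 0.0291354
  L_C = (1/(1.5·√(2π)))·exp(−(2.6−4.6)²/(2·1.5²)) = 0.265962·exp(-0.88889) = 0.10934
Unnormalised posteriors:
  P(Z=A)·L_A = 0.13 × 0.000167288 = 2.17474e-05
  P(Z=B)·L_B = 0.80 × 0.0291354 = 0.0233083
  P(Z=C)·L_C = 0.07 × 0.10934 = 0.0076538
Denominator: 2.17474e-05 + 0.0233083 + 0.0076538 = 0.0309839
P(Population B | 2.6) ≈ 0.7523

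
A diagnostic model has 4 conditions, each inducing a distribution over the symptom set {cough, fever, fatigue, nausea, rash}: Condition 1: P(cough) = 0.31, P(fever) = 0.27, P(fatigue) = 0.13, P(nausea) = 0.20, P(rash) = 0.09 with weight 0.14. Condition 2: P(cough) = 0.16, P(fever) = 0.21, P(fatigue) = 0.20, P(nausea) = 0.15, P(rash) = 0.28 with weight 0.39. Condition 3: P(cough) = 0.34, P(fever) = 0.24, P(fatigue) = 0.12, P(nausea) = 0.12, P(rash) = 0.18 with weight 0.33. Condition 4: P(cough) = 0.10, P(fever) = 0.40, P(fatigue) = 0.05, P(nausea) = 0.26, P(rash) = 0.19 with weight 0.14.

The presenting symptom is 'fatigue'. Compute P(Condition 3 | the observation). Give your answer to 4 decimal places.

Apply Bayes' rule: the posterior for each component is proportional to its prior times its likelihood at x.
Component likelihoods at x = 'fatigue':
  L_1 = P(fatigue | comp) = 0.13
  L_2 = P(fatigue | comp) = 0.20
  L_3 = P(fatigue | comp) = 0.12
  L_4 = P(fatigue | comp) = 0.05
Weight by the priors:
  P(Z=1)·L_1 = 0.14 × 0.13 = 0.0182
  P(Z=2)·L_2 = 0.39 × 0.2 = 0.078
  P(Z=3)·L_3 = 0.33 × 0.12 = 0.0396
  P(Z=4)·L_4 = 0.14 × 0.05 = 0.007
Denominator: 0.0182 + 0.078 + 0.0396 + 0.007 = 0.1428
P(Condition 3 | x) = 0.0396 / 0.1428 ≈ 0.2773

0.2773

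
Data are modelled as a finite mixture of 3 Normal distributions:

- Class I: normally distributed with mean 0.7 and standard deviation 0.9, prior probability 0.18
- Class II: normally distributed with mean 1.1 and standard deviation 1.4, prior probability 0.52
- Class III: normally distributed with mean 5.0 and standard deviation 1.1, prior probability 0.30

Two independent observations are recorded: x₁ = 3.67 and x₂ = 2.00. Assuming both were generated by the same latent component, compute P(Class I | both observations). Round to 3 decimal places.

By Bayes' theorem, P(k | x) = π_k f_k(x) / Σ_j π_j f_j(x).
Since both observations come from the same component, the likelihood for component k is f_k(x₁)·f_k(x₂).
  p_I = [(1/(0.9·√(2π)))·exp(−(3.67−0.7)²/(2·0.9²)) = 0.443269·exp(-5.44500) = 0.00191397] × [0.156173] = 0.000298911
  p_II = [(1/(1.4·√(2π)))·exp(−(3.67−1.1)²/(2·1.4²)) = 0.284959·exp(-1.68492) = 0.0528481] × [0.231762] = 0.0122482
  p_III = [(1/(1.1·√(2π)))·exp(−(3.67−5.0)²/(2·1.1²)) = 0.362675·exp(-0.73095) = 0.17461] × [0.00879777] = 0.00153618
Unnormalised posteriors:
  π_I·p_I = 0.18 × 0.000298911 = 5.38039e-05
  π_II·p_II = 0.52 × 0.0122482 = 0.00636906
  π_III·p_III = 0.30 × 0.00153618 = 0.000460854
Normaliser: 5.38039e-05 + 0.00636906 + 0.000460854 = 0.00688371
Responsibility of Class I: 5.38039e-05 / 0.00688371 ≈ 0.008

0.008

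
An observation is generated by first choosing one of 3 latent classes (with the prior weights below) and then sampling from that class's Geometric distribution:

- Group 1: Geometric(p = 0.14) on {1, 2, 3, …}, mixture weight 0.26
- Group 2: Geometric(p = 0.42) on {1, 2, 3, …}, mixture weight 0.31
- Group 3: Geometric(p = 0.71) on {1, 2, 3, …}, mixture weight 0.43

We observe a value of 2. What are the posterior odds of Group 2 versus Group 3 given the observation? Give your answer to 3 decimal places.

0.853

Since P(k|x) ∝ w_k f_k(x), the posterior odds are w_i f_i(x) / (w_j f_j(x)).
Component likelihoods at x = 2:
  L_1 = 0.14·(1−0.14)^1 = 0.14·0.86 = 0.1204
  L_2 = 0.42·(1−0.42)^1 = 0.42·0.58 = 0.2436
  L_3 = 0.71·(1−0.71)^1 = 0.71·0.29 = 0.2059
Odds = (0.31/0.43) × (0.2436/0.2059) = 0.72093 × 1.1831 ≈ 0.853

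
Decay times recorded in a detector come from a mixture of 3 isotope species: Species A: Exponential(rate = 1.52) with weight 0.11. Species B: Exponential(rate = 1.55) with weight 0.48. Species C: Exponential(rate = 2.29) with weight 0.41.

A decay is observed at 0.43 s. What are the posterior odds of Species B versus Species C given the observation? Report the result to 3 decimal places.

1.089

Posterior odds = (P(Z=i) f_i(x)) / (P(Z=j) f_j(x)); the normalising sum cancels.
Evaluate each component's likelihood at the observed value:
  L_A = 0.790658
  L_B = 0.795929
  L_C = 0.855432
Odds = (0.48/0.41) × (0.795929/0.855432) = 1.17073 × 0.930441 ≈ 1.089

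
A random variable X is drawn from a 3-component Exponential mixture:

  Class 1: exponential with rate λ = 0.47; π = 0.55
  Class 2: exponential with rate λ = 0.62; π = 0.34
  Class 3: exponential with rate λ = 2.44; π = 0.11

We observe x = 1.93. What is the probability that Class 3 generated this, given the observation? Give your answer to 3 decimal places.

By Bayes' theorem, P(k | x) = π_k f_k(x) / Σ_j π_j f_j(x).
Exponential densities:
  p_1 = 0.189736
  p_2 = 0.187376
  p_3 = 0.0219892
Multiply by the mixture weights:
  π_1·p_1 = 0.55 × 0.189736 = 0.104355
  π_2·p_2 = 0.34 × 0.187376 = 0.063708
  π_3·p_3 = 0.11 × 0.0219892 = 0.00241882
Normaliser: 0.104355 + 0.063708 + 0.00241882 = 0.170481
Responsibility of Class 3: 0.00241882 / 0.170481 ≈ 0.014

0.014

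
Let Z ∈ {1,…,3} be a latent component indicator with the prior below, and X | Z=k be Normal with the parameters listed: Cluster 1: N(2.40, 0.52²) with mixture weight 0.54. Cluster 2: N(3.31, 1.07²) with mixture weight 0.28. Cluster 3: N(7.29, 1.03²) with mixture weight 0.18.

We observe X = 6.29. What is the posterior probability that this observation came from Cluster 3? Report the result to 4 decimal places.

The responsibility of component k is w_k f_k(x) divided by Σ_j w_j f_j(x).
Component likelihoods at x = 6.29:
  p_1 = (1/(0.52·√(2π)))·exp(−(6.29−2.40)²/(2·0.52²)) = 0.767197·exp(-27.98095) = 5.40671e-13
  p_2 = (1/(1.07·√(2π)))·exp(−(6.29−3.31)²/(2·1.07²)) = 0.372843·exp(-3.87824) = 0.00771306
  p_3 = (1/(1.03·√(2π)))·exp(−(6.29−7.29)²/(2·1.03²)) = 0.387323·exp(-0.47130) = 0.241764
Weight by the priors:
  w_1·p_1 = 0.54 × 5.40671e-13 = 2.91962e-13
  w_2·p_2 = 0.28 × 0.00771306 = 0.00215966
  w_3·p_3 = 0.18 × 0.241764 = 0.0435174
Normaliser: 2.91962e-13 + 0.00215966 + 0.0435174 = 0.0456771
P(Cluster 3 | data) ≈ 0.9527

0.9527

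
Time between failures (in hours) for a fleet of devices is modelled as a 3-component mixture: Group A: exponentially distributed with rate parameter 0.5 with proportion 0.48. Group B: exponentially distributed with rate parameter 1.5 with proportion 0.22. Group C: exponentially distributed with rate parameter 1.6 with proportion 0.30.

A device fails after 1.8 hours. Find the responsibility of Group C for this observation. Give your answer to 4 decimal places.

By Bayes' theorem, P(k | x) = w_k f_k(x) / Σ_j w_j f_j(x).
Component likelihoods at x = 1.8 hours:
  f_A = 0.5·e^(−0.5·1.8) = 0.5·e^(−0.9000) = 0.203285
  f_B = 1.5·e^(−1.5·1.8) = 1.5·e^(−2.7000) = 0.100808
  f_C = 1.6·e^(−1.6·1.8) = 1.6·e^(−2.8800) = 0.0898156
Multiply by the mixture weights:
  w_A·f_A = 0.48 × 0.203285 = 0.0975767
  w_B·f_B = 0.22 × 0.100808 = 0.0221778
  w_C·f_C = 0.30 × 0.0898156 = 0.0269447
Marginal: 0.0975767 + 0.0221778 + 0.0269447 = 0.146699
Responsibility of Group C: 0.0269447 / 0.146699 ≈ 0.1837

0.1837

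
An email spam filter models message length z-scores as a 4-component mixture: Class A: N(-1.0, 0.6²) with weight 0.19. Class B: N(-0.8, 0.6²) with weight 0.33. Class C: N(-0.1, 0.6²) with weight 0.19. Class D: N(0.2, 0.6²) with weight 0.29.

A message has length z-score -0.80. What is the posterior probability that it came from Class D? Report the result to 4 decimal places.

By Bayes' theorem, P(k | x) = w_k f_k(x) / Σ_j w_j f_j(x).
Component likelihoods at x = -0.80:
  f_A = (1/(0.6·√(2π)))·exp(−(-0.80−-1.0)²/(2·0.6²)) = 0.664904·exp(-0.05556) = 0.628972
  f_B = (1/(0.6·√(2π)))·exp(−(-0.80−-0.8)²/(2·0.6²)) = 0.664904·exp(-0.00000) = 0.664904
  f_C = (1/(0.6·√(2π)))·exp(−(-0.80−-0.1)²/(2·0.6²)) = 0.664904·exp(-0.68056) = 0.336664
  f_D = (1/(0.6·√(2π)))·exp(−(-0.80−0.2)²/(2·0.6²)) = 0.664904·exp(-1.38889) = 0.165795
Prior × likelihood for each component:
  w_A·f_A = 0.19 × 0.628972 = 0.119505
  w_B·f_B = 0.33 × 0.664904 = 0.219418
  w_C·f_C = 0.19 × 0.336664 = 0.0639663
  w_D·f_D = 0.29 × 0.165795 = 0.0480806
Evidence: 0.119505 + 0.219418 + 0.0639663 + 0.0480806 = 0.45097
P(Class D | data) ≈ 0.1066

0.1066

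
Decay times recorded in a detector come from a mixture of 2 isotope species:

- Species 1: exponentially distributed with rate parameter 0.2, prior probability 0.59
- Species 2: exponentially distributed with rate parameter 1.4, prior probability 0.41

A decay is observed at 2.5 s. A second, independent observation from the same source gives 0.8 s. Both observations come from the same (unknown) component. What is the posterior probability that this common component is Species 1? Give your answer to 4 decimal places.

0.6064

Apply Bayes' rule: the posterior for each component is proportional to its prior times its likelihood at x.
Since both observations come from the same component, the likelihood for component k is f_k(x₁)·f_k(x₂).
  f_1 = [0.121306] × [0.170429] = 0.0206741
  f_2 = [0.0422763] × [0.456792] = 0.0193115
Unnormalised posteriors:
  w_1·f_1 = 0.59 × 0.0206741 = 0.0121977
  w_2·f_2 = 0.41 × 0.0193115 = 0.00791771
Sum: 0.0121977 + 0.00791771 = 0.0201154
P(Species 1 | data) ≈ 0.6064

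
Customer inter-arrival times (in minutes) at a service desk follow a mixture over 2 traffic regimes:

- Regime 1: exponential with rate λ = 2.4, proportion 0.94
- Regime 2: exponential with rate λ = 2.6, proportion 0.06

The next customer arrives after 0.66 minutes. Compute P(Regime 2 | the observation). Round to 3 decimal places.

0.057

By Bayes' theorem, P(k | x) = w_k f_k(x) / Σ_j w_j f_j(x).
Component likelihoods at x = 0.66 minutes:
  p_1 = 0.492367
  p_2 = 0.467438
Weight by the priors:
  w_1·p_1 = 0.94 × 0.492367 = 0.462825
  w_2·p_2 = 0.06 × 0.467438 = 0.0280463
Normaliser: 0.462825 + 0.0280463 = 0.490871
P(Regime 2 | 0.66 minutes) = 0.0280463 / 0.490871 ≈ 0.057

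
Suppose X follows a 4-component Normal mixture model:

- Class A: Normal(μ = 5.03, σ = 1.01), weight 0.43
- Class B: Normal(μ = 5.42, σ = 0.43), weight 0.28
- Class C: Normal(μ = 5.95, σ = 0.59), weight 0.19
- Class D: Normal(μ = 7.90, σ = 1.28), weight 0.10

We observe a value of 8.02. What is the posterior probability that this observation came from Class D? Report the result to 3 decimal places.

0.928

Posterior ∝ prior × likelihood, so P(k | x) ∝ π_k f_k(x); normalise over all components.
Evaluate each component's likelihood at the observed value:
  f_A = (1/(1.01·√(2π)))·exp(−(8.02−5.03)²/(2·1.01²)) = 0.394992·exp(-4.38197) = 0.00493767
  f_B = (1/(0.43·√(2π)))·exp(−(8.02−5.42)²/(2·0.43²)) = 0.927773·exp(-18.28015) = 1.06776e-08
  f_C = (1/(0.59·√(2π)))·exp(−(8.02−5.95)²/(2·0.59²)) = 0.676173·exp(-6.15470) = 0.00143584
  f_D = (1/(1.28·√(2π)))·exp(−(8.02−7.90)²/(2·1.28²)) = 0.311674·exp(-0.00439) = 0.310307
Prior × likelihood for each component:
  π_A·f_A = 0.43 × 0.00493767 = 0.0021232
  π_B·f_B = 0.28 × 1.06776e-08 = 2.98972e-09
  π_C·f_C = 0.19 × 0.00143584 = 0.00027281
  π_D·f_D = 0.10 × 0.310307 = 0.0310307
Sum: 0.0021232 + 2.98972e-09 + 0.00027281 + 0.0310307 = 0.0334267
Responsibility of Class D: 0.0310307 / 0.0334267 ≈ 0.928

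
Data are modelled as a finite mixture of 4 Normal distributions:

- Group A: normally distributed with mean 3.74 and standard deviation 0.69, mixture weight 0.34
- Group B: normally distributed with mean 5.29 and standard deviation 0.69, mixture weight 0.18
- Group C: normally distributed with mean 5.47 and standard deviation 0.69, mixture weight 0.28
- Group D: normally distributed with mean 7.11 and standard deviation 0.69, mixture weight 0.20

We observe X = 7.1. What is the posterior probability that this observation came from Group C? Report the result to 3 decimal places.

0.077

Posterior ∝ prior × likelihood, so P(k | x) ∝ P(Z=k) f_k(x); normalise over all components.
Evaluate each component's likelihood at the observed value:
  L_A = 4.1013e-06
  L_B = 0.0185287
  L_C = 0.0355026
  L_D = 0.578117
Multiply by the mixture weights:
  P(Z=A)·L_A = 0.34 × 4.1013e-06 = 1.39444e-06
  P(Z=B)·L_B = 0.18 × 0.0185287 = 0.00333517
  P(Z=C)·L_C = 0.28 × 0.0355026 = 0.00994072
  P(Z=D)·L_D = 0.20 × 0.578117 = 0.115623
Normaliser: 1.39444e-06 + 0.00333517 + 0.00994072 + 0.115623 = 0.128901
So the posterior for Group C is 0.00994072 / 0.128901 ≈ 0.077.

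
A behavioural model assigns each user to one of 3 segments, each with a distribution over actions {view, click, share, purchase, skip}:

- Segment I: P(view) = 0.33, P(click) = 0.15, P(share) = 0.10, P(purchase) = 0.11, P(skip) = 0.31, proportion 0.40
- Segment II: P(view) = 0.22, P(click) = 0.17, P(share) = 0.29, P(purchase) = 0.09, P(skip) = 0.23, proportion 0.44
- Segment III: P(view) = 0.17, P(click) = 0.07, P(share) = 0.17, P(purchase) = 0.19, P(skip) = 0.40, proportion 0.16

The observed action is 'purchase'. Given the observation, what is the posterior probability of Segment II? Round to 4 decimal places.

0.3474

P(component k | x) = π_k·f_k(x) / marginal(x), where marginal(x) = Σ_j π_j·f_j(x).
Component likelihoods at x = 'purchase':
  f_I = 0.11
  f_II = 0.09
  f_III = 0.19
Unnormalised posteriors:
  π_I·f_I = 0.40 × 0.11 = 0.044
  π_II·f_II = 0.44 × 0.09 = 0.0396
  π_III·f_III = 0.16 × 0.19 = 0.0304
Sum: 0.044 + 0.0396 + 0.0304 = 0.114
P(Segment II | the observation) = 0.0396 / 0.114 ≈ 0.3474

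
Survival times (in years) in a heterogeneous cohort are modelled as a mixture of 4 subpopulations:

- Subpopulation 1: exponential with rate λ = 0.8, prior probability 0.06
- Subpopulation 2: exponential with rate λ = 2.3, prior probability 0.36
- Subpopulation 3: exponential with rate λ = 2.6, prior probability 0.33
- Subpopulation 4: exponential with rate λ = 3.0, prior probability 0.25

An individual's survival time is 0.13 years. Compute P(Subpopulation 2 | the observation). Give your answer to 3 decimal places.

0.346

Apply Bayes' rule: the posterior for each component is proportional to its prior times its likelihood at x.
Component likelihoods at x = 0.13 years:
  f_1 = 0.8·e^(−0.8·0.13) = 0.8·e^(−0.1040) = 0.72098
  f_2 = 2.3·e^(−2.3·0.13) = 2.3·e^(−0.2990) = 1.70559
  f_3 = 2.6·e^(−2.6·0.13) = 2.6·e^(−0.3380) = 1.85431
  f_4 = 3.0·e^(−3.0·0.13) = 3.0·e^(−0.3900) = 2.03117
Multiply by the mixture weights:
  π_1·f_1 = 0.06 × 0.72098 = 0.0432588
  π_2·f_2 = 0.36 × 1.70559 = 0.614011
  π_3·f_3 = 0.33 × 1.85431 = 0.611922
  π_4·f_4 = 0.25 × 2.03117 = 0.507793
Marginal: 0.0432588 + 0.614011 + 0.611922 + 0.507793 = 1.77698
P(Subpopulation 2 | data) ≈ 0.346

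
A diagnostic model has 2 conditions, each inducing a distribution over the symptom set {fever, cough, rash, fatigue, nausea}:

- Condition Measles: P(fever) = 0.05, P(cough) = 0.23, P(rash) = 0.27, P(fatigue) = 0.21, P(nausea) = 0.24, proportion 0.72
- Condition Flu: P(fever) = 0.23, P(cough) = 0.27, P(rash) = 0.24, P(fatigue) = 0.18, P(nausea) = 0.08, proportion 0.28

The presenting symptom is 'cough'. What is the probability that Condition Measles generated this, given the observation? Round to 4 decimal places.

0.6866

P(component k | x) = π_k·f_k(x) / marginal(x), where marginal(x) = Σ_j π_j·f_j(x).
Component likelihoods at x = 'cough':
  f_Measles = P(cough | comp) = 0.23
  f_Flu = P(cough | comp) = 0.27
Prior × likelihood for each component:
  π_Measles·f_Measles = 0.72 × 0.23 = 0.1656
  π_Flu·f_Flu = 0.28 × 0.27 = 0.0756
Sum: 0.1656 + 0.0756 = 0.2412
P(Condition Measles | x) ≈ 0.6866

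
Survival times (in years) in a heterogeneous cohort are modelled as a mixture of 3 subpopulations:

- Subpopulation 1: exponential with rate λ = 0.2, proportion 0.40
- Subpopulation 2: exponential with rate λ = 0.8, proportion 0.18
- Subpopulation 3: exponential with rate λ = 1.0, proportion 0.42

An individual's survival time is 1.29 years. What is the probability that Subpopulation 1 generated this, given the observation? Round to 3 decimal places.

Apply Bayes' rule: the posterior for each component is proportional to its prior times its likelihood at x.
Component likelihoods at x = 1.29 years:
  p_1 = 0.2·e^(−0.2·1.29) = 0.2·e^(−0.2580) = 0.154519
  p_2 = 0.8·e^(−0.8·1.29) = 0.8·e^(−1.0320) = 0.285035
  p_3 = 1.0·e^(−1.0·1.29) = 1.0·e^(−1.2900) = 0.275271
Prior × likelihood for each component:
  π_1·p_1 = 0.40 × 0.154519 = 0.0618076
  π_2·p_2 = 0.18 × 0.285035 = 0.0513063
  π_3·p_3 = 0.42 × 0.275271 = 0.115614
Marginal: 0.0618076 + 0.0513063 + 0.115614 = 0.228728
So the posterior for Subpopulation 1 is 0.0618076 / 0.228728 ≈ 0.270.

0.270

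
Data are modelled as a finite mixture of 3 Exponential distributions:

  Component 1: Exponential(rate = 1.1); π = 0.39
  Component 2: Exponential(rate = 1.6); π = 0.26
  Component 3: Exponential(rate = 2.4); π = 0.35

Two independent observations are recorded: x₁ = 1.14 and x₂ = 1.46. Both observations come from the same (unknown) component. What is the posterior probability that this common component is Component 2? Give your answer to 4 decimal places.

Apply Bayes' rule: the posterior for each component is proportional to its prior times its likelihood at x.
Since both observations come from the same component, the likelihood for component k is f_k(x₁)·f_k(x₂).
  p_1 = [1.1·e^(−1.1·1.14) = 1.1·e^(−1.2540) = 0.313897] × [0.220758] = 0.0692952
  p_2 = [1.6·e^(−1.6·1.14) = 1.6·e^(−1.8240) = 0.258206] × [0.154742] = 0.0399553
  p_3 = [2.4·e^(−2.4·1.14) = 2.4·e^(−2.7360) = 0.15559] × [0.0721844] = 0.0112312
Multiply by the mixture weights:
  P(Z=1)·p_1 = 0.39 × 0.0692952 = 0.0270251
  P(Z=2)·p_2 = 0.26 × 0.0399553 = 0.0103884
  P(Z=3)·p_3 = 0.35 × 0.0112312 = 0.00393091
Marginal: 0.0270251 + 0.0103884 + 0.00393091 = 0.0413444
So the posterior for Component 2 is 0.0103884 / 0.0413444 ≈ 0.2513.

0.2513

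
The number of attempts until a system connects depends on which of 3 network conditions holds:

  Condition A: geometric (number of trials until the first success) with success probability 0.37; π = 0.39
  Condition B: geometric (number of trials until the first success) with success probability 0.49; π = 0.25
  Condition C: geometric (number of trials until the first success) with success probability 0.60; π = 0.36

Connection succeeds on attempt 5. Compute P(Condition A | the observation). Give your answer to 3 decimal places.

0.622

P(component k | x) = π_k·f_k(x) / marginal(x), where marginal(x) = Σ_j π_j·f_j(x).
Geometric probabilities:
  p_A = 0.37·(1−0.37)^4 = 0.37·0.15753 = 0.058286
  p_B = 0.49·(1−0.49)^4 = 0.49·0.067652 = 0.0331495
  p_C = 0.60·(1−0.60)^4 = 0.60·0.0256 = 0.01536
Prior × likelihood for each component:
  π_A·p_A = 0.39 × 0.058286 = 0.0227315
  π_B·p_B = 0.25 × 0.0331495 = 0.00828737
  π_C·p_C = 0.36 × 0.01536 = 0.0055296
Normaliser: 0.0227315 + 0.00828737 + 0.0055296 = 0.0365485
Responsibility of Condition A: 0.0227315 / 0.0365485 ≈ 0.622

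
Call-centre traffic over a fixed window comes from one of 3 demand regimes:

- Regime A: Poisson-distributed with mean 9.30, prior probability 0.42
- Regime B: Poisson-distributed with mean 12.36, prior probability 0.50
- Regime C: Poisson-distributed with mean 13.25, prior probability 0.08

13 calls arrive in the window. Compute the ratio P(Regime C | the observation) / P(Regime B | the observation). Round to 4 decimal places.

Posterior odds = (w_i f_i(x)) / (w_j f_j(x)); the normalising sum cancels.
Evaluate each component's likelihood at the observed value:
  f_A = 0.0571557
  f_B = 0.108163
  f_C = 0.109679
0.00877433 / 0.0540817 ≈ 0.1622

0.1622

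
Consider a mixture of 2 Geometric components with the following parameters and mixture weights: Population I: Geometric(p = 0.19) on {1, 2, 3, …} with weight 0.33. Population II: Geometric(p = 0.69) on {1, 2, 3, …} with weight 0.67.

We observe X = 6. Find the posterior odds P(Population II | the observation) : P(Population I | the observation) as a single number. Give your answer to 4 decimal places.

0.0605

The posterior odds equal the prior odds times the likelihood ratio: (w_i/w_j)·(f_i(x)/f_j(x)).
Geometric probabilities:
  p_I = 0.0662489
  p_II = 0.00197541
Odds = (0.67/0.33) × (0.00197541/0.0662489) = 2.0303 × 0.029818 ≈ 0.0605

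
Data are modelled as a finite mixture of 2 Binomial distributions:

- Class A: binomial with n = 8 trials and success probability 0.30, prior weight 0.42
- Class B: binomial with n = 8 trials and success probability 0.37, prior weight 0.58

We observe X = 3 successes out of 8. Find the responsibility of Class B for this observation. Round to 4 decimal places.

0.6047

Posterior ∝ prior × likelihood, so P(k | x) ∝ π_k f_k(x); normalise over all components.
Binomial probabilities:
  p_A = 0.254122
  p_B = 0.281511
Prior × likelihood for each component:
  π_A·p_A = 0.42 × 0.254122 = 0.106731
  π_B·p_B = 0.58 × 0.281511 = 0.163277
Sum: 0.106731 + 0.163277 = 0.270008
P(Class B | the observation) ≈ 0.6047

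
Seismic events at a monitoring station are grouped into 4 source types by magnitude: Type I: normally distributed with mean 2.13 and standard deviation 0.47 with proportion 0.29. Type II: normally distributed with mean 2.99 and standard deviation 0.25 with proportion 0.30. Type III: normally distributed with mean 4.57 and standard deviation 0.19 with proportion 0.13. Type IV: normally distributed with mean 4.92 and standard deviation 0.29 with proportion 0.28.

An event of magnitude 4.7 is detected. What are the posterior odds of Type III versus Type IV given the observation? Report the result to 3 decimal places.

Only the two components matter; the odds are (π_i f_i(x)) / (π_j f_j(x)).
Evaluate each component's likelihood at the observed value:
  p_I = 2.72973e-07
  p_II = 1.10562e-10
  p_III = 1.6615
  p_IV = 1.03167
Posterior odds = (π_III·p_III) / (π_IV·p_IV) = (0.13·1.6615) / (0.28·1.03167) = 0.215995 / 0.288869 ≈ 0.748

0.748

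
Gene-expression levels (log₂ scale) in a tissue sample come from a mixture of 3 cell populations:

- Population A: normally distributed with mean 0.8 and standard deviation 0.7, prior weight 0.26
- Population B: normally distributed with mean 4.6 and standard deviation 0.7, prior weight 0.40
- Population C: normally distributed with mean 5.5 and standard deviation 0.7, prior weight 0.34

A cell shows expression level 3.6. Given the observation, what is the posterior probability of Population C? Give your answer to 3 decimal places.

0.056

Posterior ∝ prior × likelihood, so P(k | x) ∝ w_k f_k(x); normalise over all components.
Evaluate each component's likelihood at the observed value:
  L_A = (1/(0.7·√(2π)))·exp(−(3.6−0.8)²/(2·0.7²)) = 0.569918·exp(-8.00000) = 0.000191186
  L_B = (1/(0.7·√(2π)))·exp(−(3.6−4.6)²/(2·0.7²)) = 0.569918·exp(-1.02041) = 0.205426
  L_C = (1/(0.7·√(2π)))·exp(−(3.6−5.5)²/(2·0.7²)) = 0.569918·exp(-3.68367) = 0.0143223
Prior × likelihood for each component:
  w_A·L_A = 0.26 × 0.000191186 = 4.97084e-05
  w_B·L_B = 0.40 × 0.205426 = 0.0821702
  w_C·L_C = 0.34 × 0.0143223 = 0.00486958
Normaliser: 4.97084e-05 + 0.0821702 + 0.00486958 = 0.0870895
Responsibility of Population C: 0.00486958 / 0.0870895 ≈ 0.056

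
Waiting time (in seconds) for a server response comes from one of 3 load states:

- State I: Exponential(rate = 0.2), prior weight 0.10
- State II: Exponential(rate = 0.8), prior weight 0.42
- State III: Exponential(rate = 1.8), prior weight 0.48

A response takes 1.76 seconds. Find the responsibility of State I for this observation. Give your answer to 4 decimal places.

0.1061

The responsibility of component k is P(Z=k) f_k(x) divided by Σ_j P(Z=j) f_j(x).
Component likelihoods at x = 1.76 seconds:
  p_I = 0.140656
  p_II = 0.195706
  p_III = 0.0757578
Prior × likelihood for each component:
  P(Z=I)·p_I = 0.10 × 0.140656 = 0.0140656
  P(Z=II)·p_II = 0.42 × 0.195706 = 0.0821964
  P(Z=III)·p_III = 0.48 × 0.0757578 = 0.0363638
Normaliser: 0.0140656 + 0.0821964 + 0.0363638 = 0.132626
Responsibility of State I: 0.0140656 / 0.132626 ≈ 0.1061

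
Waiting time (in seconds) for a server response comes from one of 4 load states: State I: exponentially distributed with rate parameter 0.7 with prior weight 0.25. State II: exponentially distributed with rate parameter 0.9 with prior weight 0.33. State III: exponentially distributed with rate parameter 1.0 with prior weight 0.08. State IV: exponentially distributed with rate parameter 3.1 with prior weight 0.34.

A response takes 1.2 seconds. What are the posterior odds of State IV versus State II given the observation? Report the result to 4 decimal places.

Since P(k|x) ∝ π_k f_k(x), the posterior odds are π_i f_i(x) / (π_j f_j(x)).
Evaluate each component's likelihood at the observed value:
  p_I = 0.7·e^(−0.7·1.2) = 0.7·e^(−0.8400) = 0.302197
  p_II = 0.9·e^(−0.9·1.2) = 0.9·e^(−1.0800) = 0.305636
  p_III = 1.0·e^(−1.0·1.2) = 1.0·e^(−1.2000) = 0.301194
  p_IV = 3.1·e^(−3.1·1.2) = 3.1·e^(−3.7200) = 0.0751253
Posterior odds = (π_IV·p_IV) / (π_II·p_II) = (0.34·0.0751253) / (0.33·0.305636) = 0.0255426 / 0.10086 ≈ 0.2532

0.2532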